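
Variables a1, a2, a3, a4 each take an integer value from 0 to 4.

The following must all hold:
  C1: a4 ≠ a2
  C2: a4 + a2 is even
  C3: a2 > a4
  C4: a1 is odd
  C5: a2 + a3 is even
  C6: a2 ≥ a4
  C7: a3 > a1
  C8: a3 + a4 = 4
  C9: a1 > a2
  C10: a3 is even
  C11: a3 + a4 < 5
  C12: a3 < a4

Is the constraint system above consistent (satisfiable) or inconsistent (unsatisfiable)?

Unsatisfiable

Constraints 3, 7, 9, and 12 give a3 < a4, a4 < a2, a2 < a1, a1 < a3. Chaining: a3 < a4 < a2 < a1 < a3, which forces a3 < a3 — impossible.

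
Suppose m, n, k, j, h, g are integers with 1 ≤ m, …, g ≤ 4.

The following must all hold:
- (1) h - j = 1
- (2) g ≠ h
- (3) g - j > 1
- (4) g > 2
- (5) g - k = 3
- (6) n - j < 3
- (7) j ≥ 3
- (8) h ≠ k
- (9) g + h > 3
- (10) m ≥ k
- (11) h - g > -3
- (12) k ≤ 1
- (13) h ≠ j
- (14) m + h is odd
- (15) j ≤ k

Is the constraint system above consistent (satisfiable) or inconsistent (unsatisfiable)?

Unsatisfiable

From constraint 7: j ≥ 3. From constraints 12 and 15: j ≤ k and k ≤ 1, so j ≤ 1. But 1 < 3, so no value of j works.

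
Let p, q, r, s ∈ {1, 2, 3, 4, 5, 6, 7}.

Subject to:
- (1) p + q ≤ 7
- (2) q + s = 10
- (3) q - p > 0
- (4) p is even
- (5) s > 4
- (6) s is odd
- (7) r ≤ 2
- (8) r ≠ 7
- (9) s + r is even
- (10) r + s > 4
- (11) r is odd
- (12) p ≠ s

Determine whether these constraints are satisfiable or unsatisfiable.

One satisfying assignment is p = 2, q = 5, r = 1, s = 5.
For the less obvious constraints — constraint 1: p + q = 7; constraint 2: q + s = 10 — and the others hold by inspection.

Satisfiable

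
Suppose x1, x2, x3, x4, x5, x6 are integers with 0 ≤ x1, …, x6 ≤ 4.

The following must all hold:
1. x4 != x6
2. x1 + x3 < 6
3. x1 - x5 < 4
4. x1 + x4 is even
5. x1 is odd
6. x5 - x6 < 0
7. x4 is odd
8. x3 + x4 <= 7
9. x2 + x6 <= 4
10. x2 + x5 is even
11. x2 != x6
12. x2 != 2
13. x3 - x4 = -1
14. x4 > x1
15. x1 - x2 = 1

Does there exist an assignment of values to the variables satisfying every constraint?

Try x1 = 1, x2 = 0, x3 = 2, x4 = 3, x5 = 0, x6 = 1.
Check constraint 2: x1 + x3 = 3; constraint 3: x1 - x5 = 1. The remaining constraints are straightforward to verify.

Satisfiable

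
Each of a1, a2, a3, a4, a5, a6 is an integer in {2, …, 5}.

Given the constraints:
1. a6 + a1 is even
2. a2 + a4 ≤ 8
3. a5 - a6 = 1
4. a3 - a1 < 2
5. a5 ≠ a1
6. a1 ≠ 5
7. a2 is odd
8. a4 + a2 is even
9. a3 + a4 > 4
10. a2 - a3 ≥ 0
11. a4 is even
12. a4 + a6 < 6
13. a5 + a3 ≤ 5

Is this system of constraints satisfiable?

Unsatisfiable

Constraint 11 makes a4 even and constraint 7 makes a2 odd, so a4 + a2 must be odd. Constraint 8 says a4 + a2 is even — contradiction.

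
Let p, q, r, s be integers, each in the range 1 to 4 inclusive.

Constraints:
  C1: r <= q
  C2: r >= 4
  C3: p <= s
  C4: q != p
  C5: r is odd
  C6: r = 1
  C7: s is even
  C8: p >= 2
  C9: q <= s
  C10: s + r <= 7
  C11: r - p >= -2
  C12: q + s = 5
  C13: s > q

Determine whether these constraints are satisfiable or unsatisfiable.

Unsatisfiable

From constraints 1 and 2: q ≥ r ≥ 4. From constraints 3 and 8: s ≥ p ≥ 2. Hence q + s ≥ 6. But constraint 12 requires q + s = 5, and 5 < 6. Contradiction.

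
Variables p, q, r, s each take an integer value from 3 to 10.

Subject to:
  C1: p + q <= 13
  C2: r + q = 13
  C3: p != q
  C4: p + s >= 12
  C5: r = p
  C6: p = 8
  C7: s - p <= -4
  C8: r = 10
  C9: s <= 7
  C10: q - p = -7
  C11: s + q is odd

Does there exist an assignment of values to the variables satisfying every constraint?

Constraint 8 fixes r = 10 and constraint 6 fixes p = 8, but constraint 5 requires r = p. Since 10 ≠ 8, contradiction.

Unsatisfiable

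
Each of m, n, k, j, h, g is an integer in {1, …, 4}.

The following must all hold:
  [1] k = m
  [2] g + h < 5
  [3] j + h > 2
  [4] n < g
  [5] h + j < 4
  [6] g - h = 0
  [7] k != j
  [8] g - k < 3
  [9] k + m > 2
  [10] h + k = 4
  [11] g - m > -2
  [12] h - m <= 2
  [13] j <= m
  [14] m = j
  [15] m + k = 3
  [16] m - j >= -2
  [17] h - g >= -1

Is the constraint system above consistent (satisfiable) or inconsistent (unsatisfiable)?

From constraints 1 and 14, k = m = j, so k = j. But constraint 7 says k ≠ j. Contradiction.

Unsatisfiable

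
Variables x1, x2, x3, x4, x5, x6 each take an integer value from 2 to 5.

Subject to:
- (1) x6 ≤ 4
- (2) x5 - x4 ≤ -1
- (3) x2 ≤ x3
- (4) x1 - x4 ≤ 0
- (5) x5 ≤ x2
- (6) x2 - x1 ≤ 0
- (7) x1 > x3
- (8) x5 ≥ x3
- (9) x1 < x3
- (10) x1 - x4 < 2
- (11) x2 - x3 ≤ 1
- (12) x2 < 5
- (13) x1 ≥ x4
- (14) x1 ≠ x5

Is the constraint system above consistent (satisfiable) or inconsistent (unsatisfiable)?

Constraints 2, 8, 9, and 13 give x1 < x3, x3 ≤ x5, x5 < x4, x4 ≤ x1. Chaining: x1 < x3 ≤ x5 < x4 ≤ x1, which forces x1 < x1 — impossible.

Unsatisfiable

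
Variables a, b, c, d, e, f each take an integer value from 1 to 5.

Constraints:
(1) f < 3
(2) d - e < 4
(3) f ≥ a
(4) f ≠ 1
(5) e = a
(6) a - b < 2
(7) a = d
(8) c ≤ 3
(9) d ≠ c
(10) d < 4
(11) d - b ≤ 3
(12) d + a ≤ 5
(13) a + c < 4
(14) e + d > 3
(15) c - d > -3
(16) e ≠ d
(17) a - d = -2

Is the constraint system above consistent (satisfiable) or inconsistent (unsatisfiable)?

Unsatisfiable

From constraints 5 and 7, e = a = d, so e = d. But constraint 16 says e ≠ d. Contradiction.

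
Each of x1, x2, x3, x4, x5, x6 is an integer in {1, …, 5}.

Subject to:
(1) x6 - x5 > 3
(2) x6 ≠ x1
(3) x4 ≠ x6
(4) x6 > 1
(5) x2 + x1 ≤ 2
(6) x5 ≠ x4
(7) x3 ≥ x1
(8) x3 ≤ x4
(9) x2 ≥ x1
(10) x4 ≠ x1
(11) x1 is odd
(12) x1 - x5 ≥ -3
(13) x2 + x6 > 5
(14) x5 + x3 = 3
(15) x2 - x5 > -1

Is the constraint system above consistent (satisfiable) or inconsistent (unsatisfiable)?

Take x1 = 1, x2 = 1, x3 = 2, x4 = 2, x5 = 1, x6 = 5. Then constraint 1: x6 - x5 = 4; constraint 5: x2 + x1 = 2; constraint 12: x1 - x5 = 0, and every other listed constraint is also met.

Satisfiable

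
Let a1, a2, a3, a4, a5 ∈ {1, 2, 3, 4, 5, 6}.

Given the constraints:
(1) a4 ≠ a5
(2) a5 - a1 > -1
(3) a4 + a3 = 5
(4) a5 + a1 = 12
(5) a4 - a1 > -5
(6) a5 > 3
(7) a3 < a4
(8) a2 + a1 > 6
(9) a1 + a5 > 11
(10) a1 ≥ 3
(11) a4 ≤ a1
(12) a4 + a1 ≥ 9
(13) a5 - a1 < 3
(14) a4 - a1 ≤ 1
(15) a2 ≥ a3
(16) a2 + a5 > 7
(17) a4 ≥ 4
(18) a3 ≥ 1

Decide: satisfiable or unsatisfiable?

One satisfying assignment is a1 = 6, a2 = 2, a3 = 1, a4 = 4, a5 = 6.
For the less obvious constraints — constraint 2: a5 - a1 = 0; constraint 3: a4 + a3 = 5; constraint 4: a5 + a1 = 12 — and the others hold by inspection.

Satisfiable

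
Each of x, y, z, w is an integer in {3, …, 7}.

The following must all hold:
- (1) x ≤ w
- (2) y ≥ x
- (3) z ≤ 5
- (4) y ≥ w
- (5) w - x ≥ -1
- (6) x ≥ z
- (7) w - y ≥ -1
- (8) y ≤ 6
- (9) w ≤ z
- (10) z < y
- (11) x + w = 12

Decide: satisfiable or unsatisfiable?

From constraints 2 and 8: x ≤ y ≤ 6. From constraints 3 and 9: w ≤ z ≤ 5. Hence x + w ≤ 11. But constraint 11 requires x + w = 12, and 12 > 11. Contradiction.

Unsatisfiable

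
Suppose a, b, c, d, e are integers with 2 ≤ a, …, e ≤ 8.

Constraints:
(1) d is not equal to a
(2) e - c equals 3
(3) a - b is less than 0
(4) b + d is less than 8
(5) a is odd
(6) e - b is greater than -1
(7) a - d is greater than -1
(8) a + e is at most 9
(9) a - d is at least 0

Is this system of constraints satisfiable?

Satisfiable

The assignment a = 3, b = 5, c = 3, d = 2, e = 6 works:
  constraint 2 holds since e - c = 3.
  constraint 3 holds since a - b = -2.
  constraint 4 holds since b + d = 7.
The rest check out directly.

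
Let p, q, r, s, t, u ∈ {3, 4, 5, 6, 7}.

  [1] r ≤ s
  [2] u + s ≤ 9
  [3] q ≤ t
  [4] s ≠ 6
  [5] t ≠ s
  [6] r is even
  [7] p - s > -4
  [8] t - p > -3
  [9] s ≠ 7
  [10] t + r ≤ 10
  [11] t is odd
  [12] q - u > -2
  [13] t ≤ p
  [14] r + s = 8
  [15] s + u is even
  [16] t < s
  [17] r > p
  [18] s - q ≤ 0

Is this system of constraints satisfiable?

Unsatisfiable

Constraints 1, 3, 13, 17, and 18 give q ≤ t, t ≤ p, p < r, r ≤ s, s ≤ q. Chaining: q ≤ t ≤ p < r ≤ s ≤ q, which forces q < q — impossible.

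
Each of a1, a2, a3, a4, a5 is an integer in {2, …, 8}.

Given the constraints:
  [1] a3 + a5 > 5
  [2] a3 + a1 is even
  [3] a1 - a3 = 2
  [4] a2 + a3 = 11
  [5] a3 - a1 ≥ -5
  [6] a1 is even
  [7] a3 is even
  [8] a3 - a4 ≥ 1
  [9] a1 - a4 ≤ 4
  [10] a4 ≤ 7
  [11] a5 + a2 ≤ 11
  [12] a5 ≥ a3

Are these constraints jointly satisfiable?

Setting (a1, a2, a3, a4, a5) = (6, 7, 4, 2, 4) satisfies everything: constraint 1: a3 + a5 = 8; constraint 3: a1 - a3 = 2; constraint 4: a2 + a3 = 11, and the others follow.

Satisfiable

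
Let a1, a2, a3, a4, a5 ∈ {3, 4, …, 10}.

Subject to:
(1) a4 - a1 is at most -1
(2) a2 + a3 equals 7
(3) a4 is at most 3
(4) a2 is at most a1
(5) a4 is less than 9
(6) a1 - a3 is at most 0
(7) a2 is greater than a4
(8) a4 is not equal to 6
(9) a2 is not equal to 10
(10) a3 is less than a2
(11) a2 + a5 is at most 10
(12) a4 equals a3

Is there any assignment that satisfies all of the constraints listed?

Constraints 4, 6, and 10 give a1 ≤ a3, a3 < a2, a2 ≤ a1. Chaining: a1 ≤ a3 < a2 ≤ a1, which forces a1 < a1 — impossible.

Unsatisfiable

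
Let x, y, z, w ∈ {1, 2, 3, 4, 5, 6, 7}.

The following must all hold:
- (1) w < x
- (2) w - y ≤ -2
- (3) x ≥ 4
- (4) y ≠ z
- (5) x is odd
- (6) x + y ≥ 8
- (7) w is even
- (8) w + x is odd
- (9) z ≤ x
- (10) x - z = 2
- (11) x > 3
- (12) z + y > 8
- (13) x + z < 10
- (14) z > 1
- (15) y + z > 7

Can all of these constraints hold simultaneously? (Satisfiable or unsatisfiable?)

Satisfiable

Setting (x, y, z, w) = (5, 6, 3, 2) satisfies everything: constraint 2: w - y = -4; constraint 6: x + y = 11; constraint 10: x - z = 2, and the others follow.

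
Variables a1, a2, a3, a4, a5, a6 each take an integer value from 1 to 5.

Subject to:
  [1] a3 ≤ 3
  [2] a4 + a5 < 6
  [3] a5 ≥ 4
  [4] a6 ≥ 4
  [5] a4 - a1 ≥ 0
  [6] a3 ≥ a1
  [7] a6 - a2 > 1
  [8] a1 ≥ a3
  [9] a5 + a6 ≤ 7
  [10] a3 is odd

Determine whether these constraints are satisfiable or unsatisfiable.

From constraint 3: a5 ≥ 4. From constraint 4: a6 ≥ 4. Hence a5 + a6 ≥ 8. But constraint 9 requires a5 + a6 ≤ 7, and 7 < 8. Contradiction.

Unsatisfiable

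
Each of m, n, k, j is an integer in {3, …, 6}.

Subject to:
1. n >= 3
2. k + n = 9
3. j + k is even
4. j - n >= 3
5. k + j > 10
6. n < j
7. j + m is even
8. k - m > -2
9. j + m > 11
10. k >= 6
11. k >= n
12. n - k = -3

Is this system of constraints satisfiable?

One satisfying assignment is m = 6, n = 3, k = 6, j = 6.
For the less obvious constraints — constraint 2: k + n = 9; constraint 4: j - n = 3; constraint 5: k + j = 12 — and the others hold by inspection.

Satisfiable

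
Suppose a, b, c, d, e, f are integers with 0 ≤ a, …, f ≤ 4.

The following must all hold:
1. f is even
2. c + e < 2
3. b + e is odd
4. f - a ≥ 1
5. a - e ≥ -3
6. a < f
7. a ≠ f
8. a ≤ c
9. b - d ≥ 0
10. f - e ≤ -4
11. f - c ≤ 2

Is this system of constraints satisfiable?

Constraints 4, 5, and 10 give f − a ≥ 1, a − e ≥ -3, e − f ≥ 4.
Adding all 3 inequalities: the left sides telescope to 0, and the right sides sum to 1 + (-3) + 4 = 2. So 0 ≥ 2, which is false.

Unsatisfiable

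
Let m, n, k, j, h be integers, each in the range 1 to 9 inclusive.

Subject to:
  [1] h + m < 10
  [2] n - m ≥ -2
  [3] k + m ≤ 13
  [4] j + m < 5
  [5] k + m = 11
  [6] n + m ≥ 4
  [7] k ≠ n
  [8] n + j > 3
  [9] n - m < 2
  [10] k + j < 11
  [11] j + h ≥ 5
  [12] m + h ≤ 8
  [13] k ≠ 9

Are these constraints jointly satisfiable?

Setting (m, n, k, j, h) = (3, 3, 8, 1, 4) satisfies everything: constraint 1: h + m = 7; constraint 2: n - m = 0, and the others follow.

Satisfiable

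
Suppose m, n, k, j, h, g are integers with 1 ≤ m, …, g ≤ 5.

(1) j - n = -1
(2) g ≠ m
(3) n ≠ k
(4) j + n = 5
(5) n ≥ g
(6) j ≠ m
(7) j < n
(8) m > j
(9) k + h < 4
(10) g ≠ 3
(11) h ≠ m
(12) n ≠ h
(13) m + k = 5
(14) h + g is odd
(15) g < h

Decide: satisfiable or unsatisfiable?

The assignment m = 4, n = 3, k = 1, j = 2, h = 2, g = 1 works:
  constraint 1 holds since j - n = -1.
  constraint 4 holds since j + n = 5.
  constraint 9 holds since k + h = 3.
The rest check out directly.

Satisfiable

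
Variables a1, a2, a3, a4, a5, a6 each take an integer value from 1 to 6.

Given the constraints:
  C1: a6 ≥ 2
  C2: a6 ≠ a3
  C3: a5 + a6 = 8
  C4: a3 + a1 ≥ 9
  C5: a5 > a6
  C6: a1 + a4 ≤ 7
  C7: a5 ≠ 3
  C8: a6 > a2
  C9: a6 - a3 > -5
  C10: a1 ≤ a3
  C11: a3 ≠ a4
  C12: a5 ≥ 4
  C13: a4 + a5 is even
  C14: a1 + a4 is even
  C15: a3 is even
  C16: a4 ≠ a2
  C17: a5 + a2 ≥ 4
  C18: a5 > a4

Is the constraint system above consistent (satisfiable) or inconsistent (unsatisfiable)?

One satisfying assignment is a1 = 3, a2 = 1, a3 = 6, a4 = 3, a5 = 5, a6 = 3.
For the less obvious constraints — constraint 3: a5 + a6 = 8; constraint 4: a3 + a1 = 9 — and the others hold by inspection.

Satisfiable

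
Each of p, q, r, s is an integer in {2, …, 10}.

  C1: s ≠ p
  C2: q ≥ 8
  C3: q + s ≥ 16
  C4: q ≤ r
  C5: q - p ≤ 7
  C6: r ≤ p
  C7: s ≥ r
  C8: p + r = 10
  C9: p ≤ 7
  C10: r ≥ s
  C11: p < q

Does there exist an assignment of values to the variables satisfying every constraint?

From constraints 2 and 4: r ≥ q and q ≥ 8, so r ≥ 8. From constraints 6 and 9: r ≤ p and p ≤ 7, so r ≤ 7. But 7 < 8, so no value of r works.

Unsatisfiable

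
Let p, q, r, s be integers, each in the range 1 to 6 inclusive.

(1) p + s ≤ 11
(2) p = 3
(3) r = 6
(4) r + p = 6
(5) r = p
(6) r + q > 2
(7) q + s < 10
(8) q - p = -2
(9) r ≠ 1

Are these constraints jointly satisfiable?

Unsatisfiable

Constraint 3 fixes r = 6 and constraint 2 fixes p = 3, but constraint 5 requires r = p. Since 6 ≠ 3, contradiction.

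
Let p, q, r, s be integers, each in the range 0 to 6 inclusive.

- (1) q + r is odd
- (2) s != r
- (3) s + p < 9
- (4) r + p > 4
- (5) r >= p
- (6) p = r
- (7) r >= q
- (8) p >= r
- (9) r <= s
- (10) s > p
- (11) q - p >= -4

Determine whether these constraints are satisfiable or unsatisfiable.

Take p = 3, q = 0, r = 3, s = 4. Then constraint 3: s + p = 7; constraint 4: r + p = 6, and every other listed constraint is also met.

Satisfiable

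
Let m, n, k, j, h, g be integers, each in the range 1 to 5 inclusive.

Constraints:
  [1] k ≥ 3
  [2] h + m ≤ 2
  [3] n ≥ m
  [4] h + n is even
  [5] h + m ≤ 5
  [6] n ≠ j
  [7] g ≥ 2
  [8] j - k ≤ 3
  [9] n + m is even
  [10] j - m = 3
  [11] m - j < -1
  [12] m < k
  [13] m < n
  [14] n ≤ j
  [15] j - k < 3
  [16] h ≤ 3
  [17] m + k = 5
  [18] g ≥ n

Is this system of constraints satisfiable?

Satisfiable

Try m = 1, n = 3, k = 4, j = 4, h = 1, g = 5.
Check constraint 2: h + m = 2; constraint 5: h + m = 2. The remaining constraints are straightforward to verify.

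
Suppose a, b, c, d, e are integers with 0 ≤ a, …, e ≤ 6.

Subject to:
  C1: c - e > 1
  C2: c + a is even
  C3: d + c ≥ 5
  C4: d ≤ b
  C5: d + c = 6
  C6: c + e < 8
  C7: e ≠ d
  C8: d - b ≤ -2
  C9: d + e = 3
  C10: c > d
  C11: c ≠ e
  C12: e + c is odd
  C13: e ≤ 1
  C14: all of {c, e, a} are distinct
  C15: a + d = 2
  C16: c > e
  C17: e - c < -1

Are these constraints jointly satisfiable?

Satisfiable

One satisfying assignment is a = 0, b = 4, c = 4, d = 2, e = 1.
For the less obvious constraints — constraint 1: c - e = 3; constraint 3: d + c = 6 — and the others hold by inspection.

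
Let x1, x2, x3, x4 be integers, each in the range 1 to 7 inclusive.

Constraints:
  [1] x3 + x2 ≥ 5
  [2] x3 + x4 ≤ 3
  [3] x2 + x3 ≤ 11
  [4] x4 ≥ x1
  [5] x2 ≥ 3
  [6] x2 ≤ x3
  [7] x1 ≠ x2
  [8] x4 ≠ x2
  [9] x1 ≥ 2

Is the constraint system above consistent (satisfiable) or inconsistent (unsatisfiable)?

Unsatisfiable

From constraints 5 and 6: x3 ≥ x2 ≥ 3. From constraints 4 and 9: x4 ≥ x1 ≥ 2. Hence x3 + x4 ≥ 5. But constraint 2 requires x3 + x4 ≤ 3, and 3 < 5. Contradiction.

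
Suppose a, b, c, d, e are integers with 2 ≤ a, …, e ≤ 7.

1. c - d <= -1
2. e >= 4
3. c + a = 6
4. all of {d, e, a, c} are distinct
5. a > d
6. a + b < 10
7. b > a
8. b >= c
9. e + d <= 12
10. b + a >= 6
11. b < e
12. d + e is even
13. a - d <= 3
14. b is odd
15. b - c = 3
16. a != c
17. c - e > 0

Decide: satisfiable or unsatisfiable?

Unsatisfiable

Constraints 1, 5, 7, 11, and 17 give e < c, c < d, d < a, a < b, b < e. Chaining: e < c < d < a < b < e, which forces e < e — impossible.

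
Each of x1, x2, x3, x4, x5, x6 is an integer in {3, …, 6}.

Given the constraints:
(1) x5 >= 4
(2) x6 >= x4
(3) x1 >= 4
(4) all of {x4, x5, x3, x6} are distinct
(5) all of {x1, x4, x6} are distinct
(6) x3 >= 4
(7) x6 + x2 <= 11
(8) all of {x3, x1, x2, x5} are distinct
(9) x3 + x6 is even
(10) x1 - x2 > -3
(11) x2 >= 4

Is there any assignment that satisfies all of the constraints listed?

Constraints 1, 3, 6, and 11 confine each of x3, x1, x2, x5 to the 3 values {4, …, 6} (the domain already gives each ≤ 6).
Constraint 8 requires all 4 of them to be distinct, but only 3 values are available — impossible by the pigeonhole principle.

Unsatisfiable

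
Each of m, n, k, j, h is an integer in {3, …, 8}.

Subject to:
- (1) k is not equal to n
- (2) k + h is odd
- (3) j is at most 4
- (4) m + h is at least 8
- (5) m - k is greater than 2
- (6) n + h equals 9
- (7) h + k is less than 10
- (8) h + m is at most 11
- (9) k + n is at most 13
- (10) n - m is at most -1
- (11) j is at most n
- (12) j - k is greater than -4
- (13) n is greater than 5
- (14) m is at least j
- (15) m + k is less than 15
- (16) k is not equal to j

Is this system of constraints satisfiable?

The assignment m = 8, n = 6, k = 4, j = 3, h = 3 works:
  constraint 4 holds since m + h = 11.
  constraint 5 holds since m - k = 4.
The rest check out directly.

Satisfiable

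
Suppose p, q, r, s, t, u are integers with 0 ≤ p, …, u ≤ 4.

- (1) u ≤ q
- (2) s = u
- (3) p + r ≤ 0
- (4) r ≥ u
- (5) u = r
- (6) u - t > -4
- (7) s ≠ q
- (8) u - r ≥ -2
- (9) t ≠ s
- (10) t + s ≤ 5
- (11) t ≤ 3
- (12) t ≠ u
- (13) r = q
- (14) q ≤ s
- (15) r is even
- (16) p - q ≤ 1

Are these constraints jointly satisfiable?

Unsatisfiable

From constraints 2, 5, and 13, s = u = r = q, so s = q. But constraint 7 says s ≠ q. Contradiction.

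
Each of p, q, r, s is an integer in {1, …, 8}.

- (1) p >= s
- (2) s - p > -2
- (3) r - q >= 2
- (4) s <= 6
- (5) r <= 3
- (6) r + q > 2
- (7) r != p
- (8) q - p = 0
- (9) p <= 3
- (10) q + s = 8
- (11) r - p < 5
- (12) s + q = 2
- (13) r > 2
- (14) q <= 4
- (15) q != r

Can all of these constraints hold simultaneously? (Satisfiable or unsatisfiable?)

Unsatisfiable

From constraint 14: q ≤ 4. From constraints 1 and 9: s ≤ p ≤ 3. Hence q + s ≤ 7. But constraint 10 requires q + s = 8, and 8 > 7. Contradiction.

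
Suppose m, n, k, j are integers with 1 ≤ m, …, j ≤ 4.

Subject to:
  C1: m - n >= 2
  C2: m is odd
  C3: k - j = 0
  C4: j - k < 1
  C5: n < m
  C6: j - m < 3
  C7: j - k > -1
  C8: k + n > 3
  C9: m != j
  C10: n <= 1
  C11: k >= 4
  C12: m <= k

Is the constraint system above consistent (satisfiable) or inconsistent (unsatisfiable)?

Satisfiable

Setting (m, n, k, j) = (3, 1, 4, 4) satisfies everything: constraint 1: m - n = 2; constraint 3: k - j = 0; constraint 4: j - k = 0, and the others follow.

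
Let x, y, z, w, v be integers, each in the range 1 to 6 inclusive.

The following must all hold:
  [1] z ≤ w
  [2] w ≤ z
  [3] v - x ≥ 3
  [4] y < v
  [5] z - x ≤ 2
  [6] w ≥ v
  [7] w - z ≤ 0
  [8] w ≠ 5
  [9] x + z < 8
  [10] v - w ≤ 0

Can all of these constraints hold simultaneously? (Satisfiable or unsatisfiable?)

Unsatisfiable

Constraints 3, 5, 7, and 10 give x − z ≥ -2, z − w ≥ 0, w − v ≥ 0, v − x ≥ 3.
Adding all 4 inequalities: the left sides telescope to 0, and the right sides sum to (-2) + 0 + 0 + 3 = 1. So 0 ≥ 1, which is false.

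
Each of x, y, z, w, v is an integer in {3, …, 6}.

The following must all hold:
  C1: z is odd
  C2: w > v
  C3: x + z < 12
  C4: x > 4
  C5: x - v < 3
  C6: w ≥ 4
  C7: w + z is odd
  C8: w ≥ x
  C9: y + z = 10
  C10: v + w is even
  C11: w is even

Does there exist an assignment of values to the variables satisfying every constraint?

Try x = 5, y = 5, z = 5, w = 6, v = 4.
Check constraint 3: x + z = 10; constraint 5: x - v = 1; constraint 9: y + z = 10. The remaining constraints are straightforward to verify.

Satisfiable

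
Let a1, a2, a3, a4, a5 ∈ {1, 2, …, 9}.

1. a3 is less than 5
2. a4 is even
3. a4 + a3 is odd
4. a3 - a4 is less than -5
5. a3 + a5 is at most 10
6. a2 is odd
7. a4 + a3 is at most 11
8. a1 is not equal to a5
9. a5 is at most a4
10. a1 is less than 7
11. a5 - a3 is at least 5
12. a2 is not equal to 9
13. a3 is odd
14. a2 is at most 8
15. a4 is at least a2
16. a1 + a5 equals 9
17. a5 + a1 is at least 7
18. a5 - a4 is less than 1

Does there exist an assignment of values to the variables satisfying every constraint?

Satisfiable

Take a1 = 1, a2 = 1, a3 = 1, a4 = 8, a5 = 8. Then constraint 4: a3 - a4 = -7; constraint 5: a3 + a5 = 9, and every other listed constraint is also met.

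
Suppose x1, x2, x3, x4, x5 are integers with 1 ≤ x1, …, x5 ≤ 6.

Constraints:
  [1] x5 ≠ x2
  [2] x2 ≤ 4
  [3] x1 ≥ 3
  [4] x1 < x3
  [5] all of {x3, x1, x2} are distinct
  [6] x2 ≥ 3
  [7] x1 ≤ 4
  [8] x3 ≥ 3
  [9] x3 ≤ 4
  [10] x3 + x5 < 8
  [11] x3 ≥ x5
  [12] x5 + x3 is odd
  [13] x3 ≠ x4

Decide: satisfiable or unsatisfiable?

Constraints 2, 3, 6, 7, 8, and 9 confine each of x3, x1, x2 to the 2 values {3, 4}.
Constraint 5 requires all 3 of them to be distinct, but only 2 values are available — impossible by the pigeonhole principle.

Unsatisfiable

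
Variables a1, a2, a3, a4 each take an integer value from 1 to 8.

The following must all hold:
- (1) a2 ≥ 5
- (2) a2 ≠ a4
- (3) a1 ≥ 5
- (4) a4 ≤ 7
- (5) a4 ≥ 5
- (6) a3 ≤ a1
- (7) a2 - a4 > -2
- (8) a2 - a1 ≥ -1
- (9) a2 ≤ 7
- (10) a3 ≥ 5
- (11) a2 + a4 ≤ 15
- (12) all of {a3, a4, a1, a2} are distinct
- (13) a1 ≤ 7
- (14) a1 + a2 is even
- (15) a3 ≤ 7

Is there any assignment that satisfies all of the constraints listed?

Unsatisfiable

Constraints 1, 3, 4, 5, 9, 10, 13, and 15 confine each of a3, a4, a1, a2 to the 3 values {5, …, 7}.
Constraint 12 requires all 4 of them to be distinct, but only 3 values are available — impossible by the pigeonhole principle.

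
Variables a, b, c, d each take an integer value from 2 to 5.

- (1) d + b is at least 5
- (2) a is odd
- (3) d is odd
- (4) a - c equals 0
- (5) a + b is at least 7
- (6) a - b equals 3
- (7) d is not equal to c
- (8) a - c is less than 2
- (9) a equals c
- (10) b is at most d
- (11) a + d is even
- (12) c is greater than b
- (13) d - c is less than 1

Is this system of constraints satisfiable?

Try a = 5, b = 2, c = 5, d = 3.
Check constraint 1: d + b = 5; constraint 4: a - c = 0. The remaining constraints are straightforward to verify.

Satisfiable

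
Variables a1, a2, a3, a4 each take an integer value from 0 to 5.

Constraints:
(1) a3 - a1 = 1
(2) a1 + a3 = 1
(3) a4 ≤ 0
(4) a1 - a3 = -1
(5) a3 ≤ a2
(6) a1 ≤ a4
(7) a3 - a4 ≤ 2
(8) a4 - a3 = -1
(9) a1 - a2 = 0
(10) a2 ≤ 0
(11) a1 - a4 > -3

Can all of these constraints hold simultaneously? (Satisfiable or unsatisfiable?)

From constraints 3 and 6: a1 ≤ a4 ≤ 0. From constraints 5 and 10: a3 ≤ a2 ≤ 0. Hence a1 + a3 ≤ 0. But constraint 2 requires a1 + a3 = 1, and 1 > 0. Contradiction.

Unsatisfiable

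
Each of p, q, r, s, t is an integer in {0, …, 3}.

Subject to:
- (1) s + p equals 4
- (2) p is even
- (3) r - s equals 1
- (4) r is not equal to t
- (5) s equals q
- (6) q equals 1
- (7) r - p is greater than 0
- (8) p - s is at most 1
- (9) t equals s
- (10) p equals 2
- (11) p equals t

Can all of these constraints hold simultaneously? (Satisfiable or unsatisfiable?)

Constraint 10 fixes p = 2 and constraint 6 fixes q = 1. Constraints 5, 9, and 11 give p = t = s = q, so p = q. But 2 ≠ 1 — contradiction.

Unsatisfiable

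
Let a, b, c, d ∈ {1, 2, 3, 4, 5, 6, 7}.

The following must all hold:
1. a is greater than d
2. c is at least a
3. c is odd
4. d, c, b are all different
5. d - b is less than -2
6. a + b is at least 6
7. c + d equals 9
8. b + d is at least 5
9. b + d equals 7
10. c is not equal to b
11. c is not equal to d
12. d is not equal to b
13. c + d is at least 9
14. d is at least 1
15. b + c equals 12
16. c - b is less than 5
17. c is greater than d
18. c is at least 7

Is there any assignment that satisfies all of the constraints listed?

Satisfiable

Setting (a, b, c, d) = (4, 5, 7, 2) satisfies everything: constraint 5: d - b = -3; constraint 6: a + b = 9, and the others follow.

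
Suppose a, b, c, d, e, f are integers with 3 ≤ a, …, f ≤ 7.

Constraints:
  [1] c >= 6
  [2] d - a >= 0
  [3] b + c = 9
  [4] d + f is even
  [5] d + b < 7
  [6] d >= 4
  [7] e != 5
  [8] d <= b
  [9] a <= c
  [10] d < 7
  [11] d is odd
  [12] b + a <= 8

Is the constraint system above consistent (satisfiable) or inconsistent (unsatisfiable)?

From constraints 6 and 8: b ≥ d ≥ 4. From constraint 1: c ≥ 6. Hence b + c ≥ 10. But constraint 3 requires b + c = 9, and 9 < 10. Contradiction.

Unsatisfiable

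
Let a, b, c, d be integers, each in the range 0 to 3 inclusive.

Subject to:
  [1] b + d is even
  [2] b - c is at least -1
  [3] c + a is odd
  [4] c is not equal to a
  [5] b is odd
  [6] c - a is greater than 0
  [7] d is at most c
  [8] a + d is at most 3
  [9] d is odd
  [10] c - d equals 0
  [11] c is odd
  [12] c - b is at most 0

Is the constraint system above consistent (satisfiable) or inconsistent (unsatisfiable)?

The assignment a = 0, b = 3, c = 3, d = 3 works:
  constraint 2 holds since b - c = 0.
  constraint 6 holds since c - a = 3.
The rest check out directly.

Satisfiable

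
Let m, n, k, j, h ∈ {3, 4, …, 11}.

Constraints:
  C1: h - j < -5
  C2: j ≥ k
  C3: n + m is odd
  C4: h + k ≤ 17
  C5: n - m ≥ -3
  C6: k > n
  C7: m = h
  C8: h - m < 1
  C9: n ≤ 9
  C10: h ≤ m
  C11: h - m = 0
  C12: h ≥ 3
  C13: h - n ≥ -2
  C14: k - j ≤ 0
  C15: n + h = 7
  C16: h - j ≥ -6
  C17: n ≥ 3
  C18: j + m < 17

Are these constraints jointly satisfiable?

Setting (m, n, k, j, h) = (4, 3, 10, 10, 4) satisfies everything: constraint 1: h - j = -6; constraint 4: h + k = 14; constraint 5: n - m = -1, and the others follow.

Satisfiable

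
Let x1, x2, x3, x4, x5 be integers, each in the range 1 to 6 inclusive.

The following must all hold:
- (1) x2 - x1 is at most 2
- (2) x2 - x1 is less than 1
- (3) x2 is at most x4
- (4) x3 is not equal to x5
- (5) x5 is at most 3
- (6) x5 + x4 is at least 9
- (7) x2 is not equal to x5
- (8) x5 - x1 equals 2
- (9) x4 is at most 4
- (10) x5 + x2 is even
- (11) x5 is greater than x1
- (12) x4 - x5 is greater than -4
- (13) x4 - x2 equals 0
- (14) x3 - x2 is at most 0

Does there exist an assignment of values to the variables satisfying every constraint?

From constraint 5: x5 ≤ 3. From constraint 9: x4 ≤ 4. Hence x5 + x4 ≤ 7. But constraint 6 requires x5 + x4 ≥ 9, and 9 > 7. Contradiction.

Unsatisfiable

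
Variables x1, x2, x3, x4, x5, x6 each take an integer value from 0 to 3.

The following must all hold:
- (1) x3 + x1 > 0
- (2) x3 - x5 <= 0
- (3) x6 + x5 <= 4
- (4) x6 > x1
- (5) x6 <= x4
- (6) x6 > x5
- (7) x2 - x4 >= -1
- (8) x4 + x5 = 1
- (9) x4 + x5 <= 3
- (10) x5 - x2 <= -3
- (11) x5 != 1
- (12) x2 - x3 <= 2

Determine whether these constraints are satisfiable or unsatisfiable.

Unsatisfiable

Constraints 2, 10, and 12 give x5 − x3 ≥ 0, x3 − x2 ≥ -2, x2 − x5 ≥ 3.
Adding all 3 inequalities: the left sides telescope to 0, and the right sides sum to 0 + (-2) + 3 = 1. So 0 ≥ 1, which is false.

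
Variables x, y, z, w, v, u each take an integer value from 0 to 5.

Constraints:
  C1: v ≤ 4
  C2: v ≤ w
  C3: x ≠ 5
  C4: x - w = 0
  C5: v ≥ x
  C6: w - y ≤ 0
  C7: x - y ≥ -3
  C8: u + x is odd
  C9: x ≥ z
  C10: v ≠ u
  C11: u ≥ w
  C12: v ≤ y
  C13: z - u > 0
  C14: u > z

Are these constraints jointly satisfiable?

Constraints 2, 5, 9, 11, and 13 give z ≤ x, x ≤ v, v ≤ w, w ≤ u, u < z. Chaining: z ≤ x ≤ v ≤ w ≤ u < z, which forces z < z — impossible.

Unsatisfiable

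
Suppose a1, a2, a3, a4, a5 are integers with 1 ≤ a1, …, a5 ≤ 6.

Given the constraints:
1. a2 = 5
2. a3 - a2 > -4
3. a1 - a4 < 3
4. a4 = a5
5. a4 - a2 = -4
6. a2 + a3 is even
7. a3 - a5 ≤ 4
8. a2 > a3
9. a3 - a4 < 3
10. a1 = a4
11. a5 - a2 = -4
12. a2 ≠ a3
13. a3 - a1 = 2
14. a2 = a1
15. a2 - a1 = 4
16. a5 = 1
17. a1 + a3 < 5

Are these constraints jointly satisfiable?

Unsatisfiable

Constraint 1 fixes a2 = 5 and constraint 16 fixes a5 = 1. Constraints 4, 10, and 14 give a2 = a1 = a4 = a5, so a2 = a5. But 5 ≠ 1 — contradiction.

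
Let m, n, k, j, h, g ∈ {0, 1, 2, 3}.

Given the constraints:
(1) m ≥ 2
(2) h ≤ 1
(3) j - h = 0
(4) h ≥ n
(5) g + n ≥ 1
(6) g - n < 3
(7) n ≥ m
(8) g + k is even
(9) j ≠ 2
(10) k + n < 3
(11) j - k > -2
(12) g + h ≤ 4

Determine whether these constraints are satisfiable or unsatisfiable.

Unsatisfiable

From constraints 1 and 7: n ≥ m and m ≥ 2, so n ≥ 2. From constraints 2 and 4: n ≤ h and h ≤ 1, so n ≤ 1. But 1 < 2, so no value of n works.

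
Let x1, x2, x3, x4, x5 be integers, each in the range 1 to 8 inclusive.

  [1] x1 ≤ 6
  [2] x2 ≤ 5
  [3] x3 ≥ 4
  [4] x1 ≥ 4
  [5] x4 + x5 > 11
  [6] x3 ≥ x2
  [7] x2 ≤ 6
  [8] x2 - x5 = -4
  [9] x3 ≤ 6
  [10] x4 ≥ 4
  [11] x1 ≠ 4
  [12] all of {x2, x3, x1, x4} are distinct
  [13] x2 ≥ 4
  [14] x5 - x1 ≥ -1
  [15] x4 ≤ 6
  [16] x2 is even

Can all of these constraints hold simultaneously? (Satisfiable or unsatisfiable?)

Constraints 1, 3, 4, 7, 9, 10, 13, and 15 confine each of x2, x3, x1, x4 to the 3 values {4, …, 6}.
Constraint 12 requires all 4 of them to be distinct, but only 3 values are available — impossible by the pigeonhole principle.

Unsatisfiable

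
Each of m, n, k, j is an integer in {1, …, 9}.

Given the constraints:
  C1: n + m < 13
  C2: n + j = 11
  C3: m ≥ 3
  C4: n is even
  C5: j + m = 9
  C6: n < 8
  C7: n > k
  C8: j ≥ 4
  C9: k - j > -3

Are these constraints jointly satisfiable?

The assignment m = 4, n = 6, k = 4, j = 5 works:
  constraint 1 holds since n + m = 10.
  constraint 2 holds since n + j = 11.
The rest check out directly.

Satisfiable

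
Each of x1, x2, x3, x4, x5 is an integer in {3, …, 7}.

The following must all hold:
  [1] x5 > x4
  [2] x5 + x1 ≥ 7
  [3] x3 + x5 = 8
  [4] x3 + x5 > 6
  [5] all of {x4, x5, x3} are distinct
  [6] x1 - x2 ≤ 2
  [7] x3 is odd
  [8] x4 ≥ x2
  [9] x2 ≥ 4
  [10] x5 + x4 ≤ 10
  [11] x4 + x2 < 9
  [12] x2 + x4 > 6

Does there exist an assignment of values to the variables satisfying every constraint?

Setting (x1, x2, x3, x4, x5) = (4, 4, 3, 4, 5) satisfies everything: constraint 2: x5 + x1 = 9; constraint 3: x3 + x5 = 8, and the others follow.

Satisfiable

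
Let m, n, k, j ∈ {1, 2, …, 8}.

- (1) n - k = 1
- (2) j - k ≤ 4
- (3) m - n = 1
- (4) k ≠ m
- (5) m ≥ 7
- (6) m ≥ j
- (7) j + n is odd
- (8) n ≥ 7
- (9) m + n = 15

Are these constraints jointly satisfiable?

The assignment m = 8, n = 7, k = 6, j = 8 works:
  constraint 1 holds since n - k = 1.
  constraint 2 holds since j - k = 2.
The rest check out directly.

Satisfiable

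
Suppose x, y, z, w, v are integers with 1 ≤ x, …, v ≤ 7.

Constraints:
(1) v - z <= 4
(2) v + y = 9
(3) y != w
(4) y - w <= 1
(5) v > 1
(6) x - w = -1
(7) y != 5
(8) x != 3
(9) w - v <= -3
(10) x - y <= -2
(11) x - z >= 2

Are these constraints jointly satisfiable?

Unsatisfiable

Constraints 1, 4, 9, 10, and 11 give w − y ≥ -1, y − x ≥ 2, x − z ≥ 2, z − v ≥ -4, v − w ≥ 3.
Adding all 5 inequalities: the left sides telescope to 0, and the right sides sum to (-1) + 2 + 2 + (-4) + 3 = 2. So 0 ≥ 2, which is false.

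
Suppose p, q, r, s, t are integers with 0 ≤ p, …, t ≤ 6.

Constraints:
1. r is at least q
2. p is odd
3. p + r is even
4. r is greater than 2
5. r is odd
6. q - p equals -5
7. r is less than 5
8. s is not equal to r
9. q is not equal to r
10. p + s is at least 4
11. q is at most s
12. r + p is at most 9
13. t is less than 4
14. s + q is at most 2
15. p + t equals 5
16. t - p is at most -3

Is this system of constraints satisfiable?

Try p = 5, q = 0, r = 3, s = 0, t = 0.
Check constraint 6: q - p = -5; constraint 10: p + s = 5. The remaining constraints are straightforward to verify.

Satisfiable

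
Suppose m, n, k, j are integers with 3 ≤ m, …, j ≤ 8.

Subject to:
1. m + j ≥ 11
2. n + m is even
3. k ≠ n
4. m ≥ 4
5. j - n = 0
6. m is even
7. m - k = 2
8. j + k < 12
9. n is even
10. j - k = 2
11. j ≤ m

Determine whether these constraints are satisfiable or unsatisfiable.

Setting (m, n, k, j) = (6, 6, 4, 6) satisfies everything: constraint 1: m + j = 12; constraint 5: j - n = 0; constraint 7: m - k = 2, and the others follow.

Satisfiable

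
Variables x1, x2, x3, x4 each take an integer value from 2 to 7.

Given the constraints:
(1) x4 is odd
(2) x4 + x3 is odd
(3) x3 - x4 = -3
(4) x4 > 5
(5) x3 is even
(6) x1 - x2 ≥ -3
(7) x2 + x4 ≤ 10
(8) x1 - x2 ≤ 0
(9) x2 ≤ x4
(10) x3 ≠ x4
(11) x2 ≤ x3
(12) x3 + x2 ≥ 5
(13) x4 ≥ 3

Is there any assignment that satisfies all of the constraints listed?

One satisfying assignment is x1 = 3, x2 = 3, x3 = 4, x4 = 7.
For the less obvious constraints — constraint 3: x3 - x4 = -3; constraint 6: x1 - x2 = 0; constraint 7: x2 + x4 = 10 — and the others hold by inspection.

Satisfiable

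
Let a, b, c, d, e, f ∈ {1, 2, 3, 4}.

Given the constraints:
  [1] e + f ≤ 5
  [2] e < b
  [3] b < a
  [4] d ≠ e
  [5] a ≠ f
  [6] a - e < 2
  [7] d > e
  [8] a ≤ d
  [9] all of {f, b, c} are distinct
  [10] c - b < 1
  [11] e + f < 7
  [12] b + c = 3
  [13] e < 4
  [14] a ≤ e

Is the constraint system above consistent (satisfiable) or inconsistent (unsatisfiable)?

Unsatisfiable

Constraints 2, 3, and 14 give b < a, a ≤ e, e < b. Chaining: b < a ≤ e < b, which forces b < b — impossible.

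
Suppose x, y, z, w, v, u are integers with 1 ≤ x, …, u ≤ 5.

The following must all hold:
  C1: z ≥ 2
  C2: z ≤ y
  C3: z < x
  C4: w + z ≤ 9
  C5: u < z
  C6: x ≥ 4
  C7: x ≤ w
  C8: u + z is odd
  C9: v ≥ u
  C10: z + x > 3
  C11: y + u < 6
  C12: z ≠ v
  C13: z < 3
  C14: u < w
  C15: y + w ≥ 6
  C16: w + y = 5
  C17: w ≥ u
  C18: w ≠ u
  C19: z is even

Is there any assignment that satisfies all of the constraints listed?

From constraints 6 and 7: w ≥ x ≥ 4. From constraints 1 and 2: y ≥ z ≥ 2. Hence w + y ≥ 6. But constraint 16 requires w + y = 5, and 5 < 6. Contradiction.

Unsatisfiable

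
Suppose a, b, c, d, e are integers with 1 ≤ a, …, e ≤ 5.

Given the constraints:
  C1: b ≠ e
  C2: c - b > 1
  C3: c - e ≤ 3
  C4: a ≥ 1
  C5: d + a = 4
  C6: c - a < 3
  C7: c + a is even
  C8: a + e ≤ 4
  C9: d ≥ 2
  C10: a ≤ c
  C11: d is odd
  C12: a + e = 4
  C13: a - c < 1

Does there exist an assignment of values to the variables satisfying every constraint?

Satisfiable

Setting (a, b, c, d, e) = (1, 1, 3, 3, 3) satisfies everything: constraint 2: c - b = 2; constraint 3: c - e = 0; constraint 5: d + a = 4, and the others follow.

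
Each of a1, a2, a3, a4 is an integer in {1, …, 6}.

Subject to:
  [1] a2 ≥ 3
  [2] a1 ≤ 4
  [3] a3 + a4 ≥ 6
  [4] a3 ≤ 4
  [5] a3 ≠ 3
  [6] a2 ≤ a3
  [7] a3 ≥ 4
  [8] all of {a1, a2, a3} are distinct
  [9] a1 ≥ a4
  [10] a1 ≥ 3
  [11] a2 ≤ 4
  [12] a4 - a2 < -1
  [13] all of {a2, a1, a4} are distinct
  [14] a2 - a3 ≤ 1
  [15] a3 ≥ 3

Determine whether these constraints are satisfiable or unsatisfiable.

Unsatisfiable

Constraints 1, 2, 4, 10, 11, and 15 confine each of a1, a2, a3 to the 2 values {3, 4}.
Constraint 8 requires all 3 of them to be distinct, but only 2 values are available — impossible by the pigeonhole principle.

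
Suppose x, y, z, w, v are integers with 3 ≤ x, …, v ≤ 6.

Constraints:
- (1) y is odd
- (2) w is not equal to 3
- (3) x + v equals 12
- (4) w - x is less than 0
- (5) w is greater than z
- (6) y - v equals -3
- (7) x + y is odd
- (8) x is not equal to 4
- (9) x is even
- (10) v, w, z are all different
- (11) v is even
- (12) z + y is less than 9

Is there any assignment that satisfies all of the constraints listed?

The assignment x = 6, y = 3, z = 3, w = 5, v = 6 works:
  constraint 3 holds since x + v = 12.
  constraint 4 holds since w - x = -1.
The rest check out directly.

Satisfiable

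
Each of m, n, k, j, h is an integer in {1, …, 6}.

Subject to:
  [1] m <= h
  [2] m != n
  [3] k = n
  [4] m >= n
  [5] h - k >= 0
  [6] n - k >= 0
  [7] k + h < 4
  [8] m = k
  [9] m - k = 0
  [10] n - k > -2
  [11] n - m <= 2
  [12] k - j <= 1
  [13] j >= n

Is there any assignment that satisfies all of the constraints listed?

Unsatisfiable

From constraints 3 and 8, m = k = n, so m = n. But constraint 2 says m ≠ n. Contradiction.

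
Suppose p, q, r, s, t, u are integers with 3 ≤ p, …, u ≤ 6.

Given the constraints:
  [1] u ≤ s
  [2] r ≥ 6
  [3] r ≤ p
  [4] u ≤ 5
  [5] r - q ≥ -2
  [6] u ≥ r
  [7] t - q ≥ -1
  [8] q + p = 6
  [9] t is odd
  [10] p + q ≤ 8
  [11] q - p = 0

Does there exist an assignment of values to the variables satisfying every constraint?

Unsatisfiable

From constraints 2 and 6: u ≥ r and r ≥ 6, so u ≥ 6. From constraint 4: u ≤ 5. But 5 < 6, so no value of u works.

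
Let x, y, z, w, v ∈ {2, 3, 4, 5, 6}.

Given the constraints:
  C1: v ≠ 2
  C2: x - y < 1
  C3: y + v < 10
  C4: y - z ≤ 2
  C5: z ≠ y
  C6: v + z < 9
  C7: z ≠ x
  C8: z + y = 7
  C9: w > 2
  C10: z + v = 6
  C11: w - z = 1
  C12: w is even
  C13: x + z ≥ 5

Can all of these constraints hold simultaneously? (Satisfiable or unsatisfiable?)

The assignment x = 2, y = 4, z = 3, w = 4, v = 3 works:
  constraint 2 holds since x - y = -2.
  constraint 3 holds since y + v = 7.
  constraint 4 holds since y - z = 1.
The rest check out directly.

Satisfiable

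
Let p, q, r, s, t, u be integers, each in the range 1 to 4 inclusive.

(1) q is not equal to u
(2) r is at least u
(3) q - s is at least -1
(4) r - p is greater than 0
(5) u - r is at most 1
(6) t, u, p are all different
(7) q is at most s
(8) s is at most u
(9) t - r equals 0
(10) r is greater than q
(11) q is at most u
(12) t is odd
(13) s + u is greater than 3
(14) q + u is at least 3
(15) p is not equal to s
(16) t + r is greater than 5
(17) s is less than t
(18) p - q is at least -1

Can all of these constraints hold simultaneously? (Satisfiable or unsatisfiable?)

Satisfiable

The assignment p = 1, q = 1, r = 3, s = 2, t = 3, u = 2 works:
  constraint 3 holds since q - s = -1.
  constraint 4 holds since r - p = 2.
The rest check out directly.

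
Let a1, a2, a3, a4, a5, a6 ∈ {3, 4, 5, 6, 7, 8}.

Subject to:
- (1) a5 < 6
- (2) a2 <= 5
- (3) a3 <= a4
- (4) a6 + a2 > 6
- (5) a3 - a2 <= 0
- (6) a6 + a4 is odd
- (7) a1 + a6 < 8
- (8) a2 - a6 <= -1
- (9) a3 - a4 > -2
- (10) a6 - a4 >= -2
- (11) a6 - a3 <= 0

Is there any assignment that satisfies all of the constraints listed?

Constraints 5, 8, and 11 give a2 < a6, a6 ≤ a3, a3 ≤ a2. Chaining: a2 < a6 ≤ a3 ≤ a2, which forces a2 < a2 — impossible.

Unsatisfiable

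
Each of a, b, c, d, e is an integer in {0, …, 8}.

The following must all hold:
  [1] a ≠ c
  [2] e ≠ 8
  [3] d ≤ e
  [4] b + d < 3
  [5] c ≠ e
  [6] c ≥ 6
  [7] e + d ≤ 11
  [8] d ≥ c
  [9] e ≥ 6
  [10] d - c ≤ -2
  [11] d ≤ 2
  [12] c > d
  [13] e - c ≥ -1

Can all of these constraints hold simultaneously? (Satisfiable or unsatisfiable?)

From constraint 9: e ≥ 6. From constraints 6 and 8: d ≥ c ≥ 6. Hence e + d ≥ 12. But constraint 7 requires e + d ≤ 11, and 11 < 12. Contradiction.

Unsatisfiable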